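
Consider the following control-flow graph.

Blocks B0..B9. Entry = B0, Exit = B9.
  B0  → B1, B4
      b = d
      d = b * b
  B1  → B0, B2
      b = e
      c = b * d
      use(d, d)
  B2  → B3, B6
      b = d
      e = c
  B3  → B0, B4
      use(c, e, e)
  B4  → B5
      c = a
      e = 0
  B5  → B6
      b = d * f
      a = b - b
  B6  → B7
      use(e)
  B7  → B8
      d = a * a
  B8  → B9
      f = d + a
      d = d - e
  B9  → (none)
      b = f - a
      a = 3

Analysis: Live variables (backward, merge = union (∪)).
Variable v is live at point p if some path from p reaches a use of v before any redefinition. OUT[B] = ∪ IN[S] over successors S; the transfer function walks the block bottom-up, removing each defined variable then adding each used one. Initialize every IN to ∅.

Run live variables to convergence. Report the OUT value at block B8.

Answer: {a, f}

Working:
Per-block solution:
  B0:  IN={a, d, e, f}  OUT={a, d, e, f}
  B1:  IN={a, d, e, f}  OUT={a, c, d, e, f}
  B2:  IN={a, c, d, f}  OUT={a, c, d, e, f}
  B3:  IN={a, c, d, e, f}  OUT={a, d, e, f}
  B4:  IN={a, d, f}  OUT={d, e, f}
  B5:  IN={d, e, f}  OUT={a, e}
  B6:  IN={a, e}  OUT={a, e}
  B7:  IN={a, e}  OUT={a, d, e}
  B8:  IN={a, d, e}  OUT={a, f}
  B9:  IN={a, f}  OUT={}

Merge at B8: OUT[B8] = IN[B9] = {a, f}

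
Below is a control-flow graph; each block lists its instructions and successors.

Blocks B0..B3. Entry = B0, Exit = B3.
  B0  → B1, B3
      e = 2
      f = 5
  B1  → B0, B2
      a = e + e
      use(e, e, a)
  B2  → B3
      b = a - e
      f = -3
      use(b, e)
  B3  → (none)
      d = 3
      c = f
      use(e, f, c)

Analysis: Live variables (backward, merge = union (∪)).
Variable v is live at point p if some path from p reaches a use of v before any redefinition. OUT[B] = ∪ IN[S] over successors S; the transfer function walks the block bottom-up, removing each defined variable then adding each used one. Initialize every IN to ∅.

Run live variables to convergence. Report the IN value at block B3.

Per-block solution:
  B0:  IN={}  OUT={e, f}
  B1:  IN={e}  OUT={a, e}
  B2:  IN={a, e}  OUT={e, f}
  B3:  IN={e, f}  OUT={}

B3 is the boundary node: OUT[B3] = {}
Applying B3's transfer function to that OUT value gives IN[B3] (row B3 above).

Answer: {e, f}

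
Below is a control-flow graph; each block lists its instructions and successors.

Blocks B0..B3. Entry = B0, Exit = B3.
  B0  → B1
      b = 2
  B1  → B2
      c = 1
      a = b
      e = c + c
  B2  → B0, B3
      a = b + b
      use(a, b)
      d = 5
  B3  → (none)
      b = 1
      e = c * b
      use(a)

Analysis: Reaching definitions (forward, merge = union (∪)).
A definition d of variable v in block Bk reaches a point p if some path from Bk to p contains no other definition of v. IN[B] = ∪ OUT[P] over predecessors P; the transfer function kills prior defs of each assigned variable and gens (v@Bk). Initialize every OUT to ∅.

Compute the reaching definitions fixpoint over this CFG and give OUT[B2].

Converged values:
  B0: | IN={a@B2, b@B0, c@B1, d@B2, e@B1} | OUT={a@B2, b@B0, c@B1, d@B2, e@B1}
  B1: | IN={a@B2, b@B0, c@B1, d@B2, e@B1} | OUT={a@B1, b@B0, c@B1, d@B2, e@B1}
  B2: | IN={a@B1, b@B0, c@B1, d@B2, e@B1} | OUT={a@B2, b@B0, c@B1, d@B2, e@B1}
  B3: | IN={a@B2, b@B0, c@B1, d@B2, e@B1} | OUT={a@B2, b@B3, c@B1, d@B2, e@B3}

Merge at B2: IN[B2] = OUT[B1] = {a@B1, b@B0, c@B1, d@B2, e@B1}
Applying B2's transfer function to that IN value gives OUT[B2] (row B2 above).

Answer: {a@B2, b@B0, c@B1, d@B2, e@B1}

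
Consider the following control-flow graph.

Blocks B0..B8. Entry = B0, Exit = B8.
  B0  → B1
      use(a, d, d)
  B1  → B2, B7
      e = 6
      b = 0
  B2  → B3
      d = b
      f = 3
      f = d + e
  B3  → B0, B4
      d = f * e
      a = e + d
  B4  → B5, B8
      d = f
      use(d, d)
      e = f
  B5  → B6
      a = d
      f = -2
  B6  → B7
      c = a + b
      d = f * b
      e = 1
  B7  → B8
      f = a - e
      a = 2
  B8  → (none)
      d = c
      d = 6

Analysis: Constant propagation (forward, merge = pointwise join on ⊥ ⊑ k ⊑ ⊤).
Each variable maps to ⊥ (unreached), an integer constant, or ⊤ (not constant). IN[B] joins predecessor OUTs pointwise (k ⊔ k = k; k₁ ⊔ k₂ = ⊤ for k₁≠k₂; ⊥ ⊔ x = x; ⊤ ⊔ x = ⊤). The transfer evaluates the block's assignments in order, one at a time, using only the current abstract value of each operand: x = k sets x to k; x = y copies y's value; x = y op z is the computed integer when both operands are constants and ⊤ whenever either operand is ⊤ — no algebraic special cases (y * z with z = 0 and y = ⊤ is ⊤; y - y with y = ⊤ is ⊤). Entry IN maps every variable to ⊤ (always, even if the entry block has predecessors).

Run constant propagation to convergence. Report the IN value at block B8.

Fixpoint table:
  B0:   IN=(all ⊤)   OUT=(all ⊤)
  B1:   IN=(all ⊤)   OUT={b:0, e:6; rest ⊤}
  B2:   IN={b:0, e:6; rest ⊤}   OUT={b:0, d:0, e:6, f:6; rest ⊤}
  B3:   IN={b:0, d:0, e:6, f:6; rest ⊤}   OUT={a:42, b:0, d:36, e:6, f:6; rest ⊤}
  B4:   IN={a:42, b:0, d:36, e:6, f:6; rest ⊤}   OUT={a:42, b:0, d:6, e:6, f:6; rest ⊤}
  B5:   IN={a:42, b:0, d:6, e:6, f:6; rest ⊤}   OUT={a:6, b:0, d:6, e:6, f:-2; rest ⊤}
  B6:   IN={a:6, b:0, d:6, e:6, f:-2; rest ⊤}   OUT={a:6, b:0, c:6, d:0, e:1, f:-2; rest ⊤}
  B7:   IN={b:0; rest ⊤}   OUT={a:2, b:0; rest ⊤}
  B8:   IN={b:0; rest ⊤}   OUT={b:0, d:6; rest ⊤}

Merge at B8: IN[B8] = OUT[B4] ⊔ OUT[B7] = {a: ⊤, b: 0, c: ⊤, d: ⊤, e: ⊤, f: ⊤}

Answer: {a: ⊤, b: 0, c: ⊤, d: ⊤, e: ⊤, f: ⊤}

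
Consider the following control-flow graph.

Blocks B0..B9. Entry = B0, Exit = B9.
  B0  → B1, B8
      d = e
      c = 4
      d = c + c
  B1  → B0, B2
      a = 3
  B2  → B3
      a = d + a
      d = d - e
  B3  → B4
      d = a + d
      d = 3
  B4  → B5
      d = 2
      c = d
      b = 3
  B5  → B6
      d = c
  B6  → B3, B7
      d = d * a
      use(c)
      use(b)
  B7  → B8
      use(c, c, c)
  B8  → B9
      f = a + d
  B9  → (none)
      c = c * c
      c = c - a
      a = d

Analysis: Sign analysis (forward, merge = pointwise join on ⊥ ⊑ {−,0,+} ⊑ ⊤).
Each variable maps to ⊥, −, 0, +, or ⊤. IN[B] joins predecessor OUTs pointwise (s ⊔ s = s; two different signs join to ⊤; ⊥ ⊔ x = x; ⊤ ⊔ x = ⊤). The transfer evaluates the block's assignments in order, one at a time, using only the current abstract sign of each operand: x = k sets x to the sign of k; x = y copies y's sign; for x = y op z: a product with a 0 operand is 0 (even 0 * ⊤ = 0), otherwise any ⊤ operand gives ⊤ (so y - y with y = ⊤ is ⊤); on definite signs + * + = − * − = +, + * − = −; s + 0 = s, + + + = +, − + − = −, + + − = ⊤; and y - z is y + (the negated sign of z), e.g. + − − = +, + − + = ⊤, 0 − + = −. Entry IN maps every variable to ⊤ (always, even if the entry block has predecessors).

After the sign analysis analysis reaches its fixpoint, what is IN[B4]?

Per-block solution:
  B0: | IN=(all ⊤) | OUT={c:+, d:+; rest ⊤}
  B1: | IN={c:+, d:+; rest ⊤} | OUT={a:+, c:+, d:+; rest ⊤}
  B2: | IN={a:+, c:+, d:+; rest ⊤} | OUT={a:+, c:+; rest ⊤}
  B3: | IN={a:+, c:+; rest ⊤} | OUT={a:+, c:+, d:+; rest ⊤}
  B4: | IN={a:+, c:+, d:+; rest ⊤} | OUT={a:+, b:+, c:+, d:+; rest ⊤}
  B5: | IN={a:+, b:+, c:+, d:+; rest ⊤} | OUT={a:+, b:+, c:+, d:+; rest ⊤}
  B6: | IN={a:+, b:+, c:+, d:+; rest ⊤} | OUT={a:+, b:+, c:+, d:+; rest ⊤}
  B7: | IN={a:+, b:+, c:+, d:+; rest ⊤} | OUT={a:+, b:+, c:+, d:+; rest ⊤}
  B8: | IN={c:+, d:+; rest ⊤} | OUT={c:+, d:+; rest ⊤}
  B9: | IN={c:+, d:+; rest ⊤} | OUT={a:+, d:+; rest ⊤}

Merge at B4: IN[B4] = OUT[B3] = {a: +, b: ⊤, c: +, d: +, e: ⊤, f: ⊤}

Answer: {a: +, b: ⊤, c: +, d: +, e: ⊤, f: ⊤}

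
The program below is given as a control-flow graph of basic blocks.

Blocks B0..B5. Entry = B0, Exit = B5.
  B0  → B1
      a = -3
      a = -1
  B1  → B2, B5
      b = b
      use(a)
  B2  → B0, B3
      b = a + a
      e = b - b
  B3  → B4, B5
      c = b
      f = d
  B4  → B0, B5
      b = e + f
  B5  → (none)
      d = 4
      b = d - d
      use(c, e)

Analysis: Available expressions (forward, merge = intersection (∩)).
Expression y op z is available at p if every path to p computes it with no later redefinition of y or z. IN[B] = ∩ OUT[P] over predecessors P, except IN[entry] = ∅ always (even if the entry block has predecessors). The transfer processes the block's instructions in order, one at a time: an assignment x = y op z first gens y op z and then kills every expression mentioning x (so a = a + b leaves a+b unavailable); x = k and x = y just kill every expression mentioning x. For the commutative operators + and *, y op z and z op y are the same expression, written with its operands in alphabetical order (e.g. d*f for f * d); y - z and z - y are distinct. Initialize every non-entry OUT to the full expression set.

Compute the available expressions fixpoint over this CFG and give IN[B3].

Answer: {a+a, b-b}

Derivation:
Fixpoint table:
  B0: | IN={} | OUT={}
  B1: | IN={} | OUT={}
  B2: | IN={} | OUT={a+a, b-b}
  B3: | IN={a+a, b-b} | OUT={a+a, b-b}
  B4: | IN={a+a, b-b} | OUT={a+a, e+f}
  B5: | IN={} | OUT={d-d}

Merge at B3: IN[B3] = OUT[B2] = {a+a, b-b}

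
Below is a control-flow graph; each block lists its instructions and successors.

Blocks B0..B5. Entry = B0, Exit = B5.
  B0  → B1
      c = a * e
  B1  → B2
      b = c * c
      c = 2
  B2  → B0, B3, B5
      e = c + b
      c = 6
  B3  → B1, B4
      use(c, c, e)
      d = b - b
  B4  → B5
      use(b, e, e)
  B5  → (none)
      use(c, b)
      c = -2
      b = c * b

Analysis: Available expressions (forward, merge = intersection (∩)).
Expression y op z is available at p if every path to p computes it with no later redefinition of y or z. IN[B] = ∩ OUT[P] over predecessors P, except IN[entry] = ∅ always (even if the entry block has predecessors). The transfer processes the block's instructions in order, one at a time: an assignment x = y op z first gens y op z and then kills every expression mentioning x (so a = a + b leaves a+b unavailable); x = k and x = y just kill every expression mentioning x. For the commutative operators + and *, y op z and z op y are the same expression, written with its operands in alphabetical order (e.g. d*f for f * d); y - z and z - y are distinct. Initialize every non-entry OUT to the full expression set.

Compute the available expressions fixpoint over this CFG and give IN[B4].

Answer: {b-b}

Trace:
Converged values:
  B0:  IN={}  OUT={a*e}
  B1:  IN={}  OUT={}
  B2:  IN={}  OUT={}
  B3:  IN={}  OUT={b-b}
  B4:  IN={b-b}  OUT={b-b}
  B5:  IN={}  OUT={}

Merge at B4: IN[B4] = OUT[B3] = {b-b}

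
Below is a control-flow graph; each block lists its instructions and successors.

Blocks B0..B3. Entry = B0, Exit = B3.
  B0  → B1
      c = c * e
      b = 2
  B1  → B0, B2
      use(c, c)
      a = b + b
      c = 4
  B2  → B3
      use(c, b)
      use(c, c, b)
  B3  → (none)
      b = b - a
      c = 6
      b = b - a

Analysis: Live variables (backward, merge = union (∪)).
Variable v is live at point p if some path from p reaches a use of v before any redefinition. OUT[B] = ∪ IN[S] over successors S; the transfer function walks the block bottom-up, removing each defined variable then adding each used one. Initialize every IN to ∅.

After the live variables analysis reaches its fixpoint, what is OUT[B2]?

Answer: {a, b}

Working:
Per-block solution:
  B0: | IN={c, e} | OUT={b, c, e}
  B1: | IN={b, c, e} | OUT={a, b, c, e}
  B2: | IN={a, b, c} | OUT={a, b}
  B3: | IN={a, b} | OUT={}

Merge at B2: OUT[B2] = IN[B3] = {a, b}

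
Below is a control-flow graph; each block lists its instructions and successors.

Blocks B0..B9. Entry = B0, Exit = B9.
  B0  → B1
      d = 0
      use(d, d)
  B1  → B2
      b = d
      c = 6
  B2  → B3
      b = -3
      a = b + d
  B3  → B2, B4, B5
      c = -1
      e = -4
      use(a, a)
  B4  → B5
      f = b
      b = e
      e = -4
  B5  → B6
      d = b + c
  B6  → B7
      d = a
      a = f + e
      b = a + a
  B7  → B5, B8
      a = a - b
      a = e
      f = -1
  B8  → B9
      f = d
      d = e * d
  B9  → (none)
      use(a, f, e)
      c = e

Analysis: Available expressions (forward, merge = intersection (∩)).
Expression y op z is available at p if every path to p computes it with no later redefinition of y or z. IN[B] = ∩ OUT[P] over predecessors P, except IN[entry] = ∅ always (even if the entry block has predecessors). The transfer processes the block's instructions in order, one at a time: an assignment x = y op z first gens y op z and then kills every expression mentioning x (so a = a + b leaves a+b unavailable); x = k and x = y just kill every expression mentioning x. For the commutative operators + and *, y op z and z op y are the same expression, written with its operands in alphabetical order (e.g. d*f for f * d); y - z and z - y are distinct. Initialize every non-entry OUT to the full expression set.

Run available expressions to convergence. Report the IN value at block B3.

Per-block solution:
  B0:   IN={}   OUT={}
  B1:   IN={}   OUT={}
  B2:   IN={}   OUT={b+d}
  B3:   IN={b+d}   OUT={b+d}
  B4:   IN={b+d}   OUT={}
  B5:   IN={}   OUT={b+c}
  B6:   IN={b+c}   OUT={a+a, e+f}
  B7:   IN={a+a, e+f}   OUT={}
  B8:   IN={}   OUT={}
  B9:   IN={}   OUT={}

Merge at B3: IN[B3] = OUT[B2] = {b+d}

Answer: {b+d}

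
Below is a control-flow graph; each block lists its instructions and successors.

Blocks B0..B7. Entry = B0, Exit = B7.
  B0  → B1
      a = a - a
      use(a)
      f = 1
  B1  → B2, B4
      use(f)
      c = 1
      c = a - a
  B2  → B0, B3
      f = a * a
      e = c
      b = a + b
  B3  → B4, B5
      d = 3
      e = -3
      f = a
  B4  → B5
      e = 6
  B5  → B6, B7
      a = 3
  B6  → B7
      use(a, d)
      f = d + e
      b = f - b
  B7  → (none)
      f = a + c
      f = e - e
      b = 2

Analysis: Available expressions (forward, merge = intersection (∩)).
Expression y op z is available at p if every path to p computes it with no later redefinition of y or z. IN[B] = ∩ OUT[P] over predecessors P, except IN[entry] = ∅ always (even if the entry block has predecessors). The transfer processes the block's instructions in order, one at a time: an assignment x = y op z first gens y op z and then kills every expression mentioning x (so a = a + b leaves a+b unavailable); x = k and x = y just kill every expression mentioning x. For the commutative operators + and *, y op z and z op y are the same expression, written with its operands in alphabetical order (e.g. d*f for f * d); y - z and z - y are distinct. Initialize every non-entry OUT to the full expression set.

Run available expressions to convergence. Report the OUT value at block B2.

Answer: {a*a, a-a}

Derivation:
Converged values:
  B0:   IN={}   OUT={}
  B1:   IN={}   OUT={a-a}
  B2:   IN={a-a}   OUT={a*a, a-a}
  B3:   IN={a*a, a-a}   OUT={a*a, a-a}
  B4:   IN={a-a}   OUT={a-a}
  B5:   IN={a-a}   OUT={}
  B6:   IN={}   OUT={d+e}
  B7:   IN={}   OUT={a+c, e-e}

Merge at B2: IN[B2] = OUT[B1] = {a-a}
Applying B2's transfer function to that IN value gives OUT[B2] (row B2 above).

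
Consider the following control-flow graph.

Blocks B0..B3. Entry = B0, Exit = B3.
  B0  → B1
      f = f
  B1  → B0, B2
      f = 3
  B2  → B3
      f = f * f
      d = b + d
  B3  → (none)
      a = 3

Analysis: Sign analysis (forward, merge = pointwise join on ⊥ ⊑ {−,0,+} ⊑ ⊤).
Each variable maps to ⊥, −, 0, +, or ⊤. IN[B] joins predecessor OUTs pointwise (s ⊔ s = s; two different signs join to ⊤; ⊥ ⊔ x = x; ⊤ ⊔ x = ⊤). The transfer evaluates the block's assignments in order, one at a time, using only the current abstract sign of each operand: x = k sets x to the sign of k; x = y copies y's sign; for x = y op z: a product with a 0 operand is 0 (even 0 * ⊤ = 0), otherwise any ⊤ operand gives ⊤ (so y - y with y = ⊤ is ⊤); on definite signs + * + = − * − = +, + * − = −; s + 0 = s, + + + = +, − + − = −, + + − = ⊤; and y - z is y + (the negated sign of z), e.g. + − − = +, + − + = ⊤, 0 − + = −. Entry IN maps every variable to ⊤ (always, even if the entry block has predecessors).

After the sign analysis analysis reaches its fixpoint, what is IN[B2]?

Per-block solution:
  B0:  IN=(all ⊤)  OUT=(all ⊤)
  B1:  IN=(all ⊤)  OUT={f:+; rest ⊤}
  B2:  IN={f:+; rest ⊤}  OUT={f:+; rest ⊤}
  B3:  IN={f:+; rest ⊤}  OUT={a:+, f:+; rest ⊤}

Merge at B2: IN[B2] = OUT[B1] = {a: ⊤, b: ⊤, c: ⊤, d: ⊤, e: ⊤, f: +}

Answer: {a: ⊤, b: ⊤, c: ⊤, d: ⊤, e: ⊤, f: +}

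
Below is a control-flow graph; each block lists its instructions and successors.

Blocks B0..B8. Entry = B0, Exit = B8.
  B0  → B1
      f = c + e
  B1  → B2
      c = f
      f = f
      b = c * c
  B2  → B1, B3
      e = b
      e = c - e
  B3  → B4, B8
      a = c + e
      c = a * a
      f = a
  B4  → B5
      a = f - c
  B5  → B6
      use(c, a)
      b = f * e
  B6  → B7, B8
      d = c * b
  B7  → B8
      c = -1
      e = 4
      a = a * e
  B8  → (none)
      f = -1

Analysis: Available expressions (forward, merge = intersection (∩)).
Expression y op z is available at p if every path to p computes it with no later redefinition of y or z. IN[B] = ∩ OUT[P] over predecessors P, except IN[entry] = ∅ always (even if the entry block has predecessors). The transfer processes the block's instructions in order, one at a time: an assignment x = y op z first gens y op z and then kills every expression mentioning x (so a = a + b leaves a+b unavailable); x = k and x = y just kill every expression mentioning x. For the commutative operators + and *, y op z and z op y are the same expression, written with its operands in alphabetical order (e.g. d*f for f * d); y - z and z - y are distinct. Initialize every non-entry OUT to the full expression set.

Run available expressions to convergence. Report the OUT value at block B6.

Converged values:
  B0: | IN={} | OUT={c+e}
  B1: | IN={} | OUT={c*c}
  B2: | IN={c*c} | OUT={c*c}
  B3: | IN={c*c} | OUT={a*a}
  B4: | IN={a*a} | OUT={f-c}
  B5: | IN={f-c} | OUT={e*f, f-c}
  B6: | IN={e*f, f-c} | OUT={b*c, e*f, f-c}
  B7: | IN={b*c, e*f, f-c} | OUT={}
  B8: | IN={} | OUT={}

Merge at B6: IN[B6] = OUT[B5] = {e*f, f-c}
Applying B6's transfer function to that IN value gives OUT[B6] (row B6 above).

Answer: {b*c, e*f, f-c}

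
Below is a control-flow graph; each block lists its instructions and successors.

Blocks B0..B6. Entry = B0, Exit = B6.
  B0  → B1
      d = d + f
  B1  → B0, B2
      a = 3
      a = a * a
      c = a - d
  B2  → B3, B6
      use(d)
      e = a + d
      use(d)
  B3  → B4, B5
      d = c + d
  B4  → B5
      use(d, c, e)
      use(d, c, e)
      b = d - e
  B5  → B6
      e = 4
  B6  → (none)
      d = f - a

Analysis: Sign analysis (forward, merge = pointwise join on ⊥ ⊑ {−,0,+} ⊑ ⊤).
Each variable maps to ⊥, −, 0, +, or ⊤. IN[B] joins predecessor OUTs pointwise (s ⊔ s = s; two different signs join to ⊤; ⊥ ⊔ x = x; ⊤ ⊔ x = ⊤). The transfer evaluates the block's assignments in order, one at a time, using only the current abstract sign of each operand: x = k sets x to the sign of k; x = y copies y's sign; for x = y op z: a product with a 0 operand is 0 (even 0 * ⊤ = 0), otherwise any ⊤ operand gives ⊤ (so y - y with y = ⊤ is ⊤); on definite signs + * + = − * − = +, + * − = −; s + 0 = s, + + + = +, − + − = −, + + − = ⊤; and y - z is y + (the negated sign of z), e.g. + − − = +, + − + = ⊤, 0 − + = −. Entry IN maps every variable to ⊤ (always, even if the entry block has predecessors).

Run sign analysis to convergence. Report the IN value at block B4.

Answer: {a: +, b: ⊤, c: ⊤, d: ⊤, e: ⊤, f: ⊤}

Trace:
Fixpoint table:
  B0:  IN=(all ⊤)  OUT=(all ⊤)
  B1:  IN=(all ⊤)  OUT={a:+; rest ⊤}
  B2:  IN={a:+; rest ⊤}  OUT={a:+; rest ⊤}
  B3:  IN={a:+; rest ⊤}  OUT={a:+; rest ⊤}
  B4:  IN={a:+; rest ⊤}  OUT={a:+; rest ⊤}
  B5:  IN={a:+; rest ⊤}  OUT={a:+, e:+; rest ⊤}
  B6:  IN={a:+; rest ⊤}  OUT={a:+; rest ⊤}

Merge at B4: IN[B4] = OUT[B3] = {a: +, b: ⊤, c: ⊤, d: ⊤, e: ⊤, f: ⊤}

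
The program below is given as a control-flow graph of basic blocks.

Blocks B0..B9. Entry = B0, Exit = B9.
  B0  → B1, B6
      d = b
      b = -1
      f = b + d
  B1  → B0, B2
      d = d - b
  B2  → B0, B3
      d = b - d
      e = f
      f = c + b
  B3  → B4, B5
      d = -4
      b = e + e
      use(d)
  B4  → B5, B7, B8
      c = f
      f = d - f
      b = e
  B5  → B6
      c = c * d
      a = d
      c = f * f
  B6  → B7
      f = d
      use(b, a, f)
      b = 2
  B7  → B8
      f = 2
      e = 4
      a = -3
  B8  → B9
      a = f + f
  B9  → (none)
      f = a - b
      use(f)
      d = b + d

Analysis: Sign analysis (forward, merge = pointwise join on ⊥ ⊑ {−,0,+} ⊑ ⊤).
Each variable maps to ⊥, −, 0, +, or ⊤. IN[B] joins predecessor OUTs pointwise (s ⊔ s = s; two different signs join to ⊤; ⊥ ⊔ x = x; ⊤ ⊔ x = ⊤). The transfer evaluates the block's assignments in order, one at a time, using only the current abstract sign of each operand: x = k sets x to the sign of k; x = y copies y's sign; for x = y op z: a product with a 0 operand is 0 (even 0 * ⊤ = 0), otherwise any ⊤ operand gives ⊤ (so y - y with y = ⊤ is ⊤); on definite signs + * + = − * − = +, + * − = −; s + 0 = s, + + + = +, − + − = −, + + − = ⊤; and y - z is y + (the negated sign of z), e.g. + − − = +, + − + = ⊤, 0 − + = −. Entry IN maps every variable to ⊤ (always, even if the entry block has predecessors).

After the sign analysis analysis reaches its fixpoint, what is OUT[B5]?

Answer: {a: -, b: ⊤, c: ⊤, d: -, e: ⊤, f: ⊤}

Derivation:
Fixpoint table:
  B0: | IN=(all ⊤) | OUT={b:-; rest ⊤}
  B1: | IN={b:-; rest ⊤} | OUT={b:-; rest ⊤}
  B2: | IN={b:-; rest ⊤} | OUT={b:-; rest ⊤}
  B3: | IN={b:-; rest ⊤} | OUT={d:-; rest ⊤}
  B4: | IN={d:-; rest ⊤} | OUT={d:-; rest ⊤}
  B5: | IN={d:-; rest ⊤} | OUT={a:-, d:-; rest ⊤}
  B6: | IN=(all ⊤) | OUT={b:+; rest ⊤}
  B7: | IN=(all ⊤) | OUT={a:-, e:+, f:+; rest ⊤}
  B8: | IN=(all ⊤) | OUT=(all ⊤)
  B9: | IN=(all ⊤) | OUT=(all ⊤)

Merge at B5: IN[B5] = OUT[B3] ⊔ OUT[B4] = {a: ⊤, b: ⊤, c: ⊤, d: -, e: ⊤, f: ⊤}
Applying B5's transfer function to that IN value gives OUT[B5] (row B5 above).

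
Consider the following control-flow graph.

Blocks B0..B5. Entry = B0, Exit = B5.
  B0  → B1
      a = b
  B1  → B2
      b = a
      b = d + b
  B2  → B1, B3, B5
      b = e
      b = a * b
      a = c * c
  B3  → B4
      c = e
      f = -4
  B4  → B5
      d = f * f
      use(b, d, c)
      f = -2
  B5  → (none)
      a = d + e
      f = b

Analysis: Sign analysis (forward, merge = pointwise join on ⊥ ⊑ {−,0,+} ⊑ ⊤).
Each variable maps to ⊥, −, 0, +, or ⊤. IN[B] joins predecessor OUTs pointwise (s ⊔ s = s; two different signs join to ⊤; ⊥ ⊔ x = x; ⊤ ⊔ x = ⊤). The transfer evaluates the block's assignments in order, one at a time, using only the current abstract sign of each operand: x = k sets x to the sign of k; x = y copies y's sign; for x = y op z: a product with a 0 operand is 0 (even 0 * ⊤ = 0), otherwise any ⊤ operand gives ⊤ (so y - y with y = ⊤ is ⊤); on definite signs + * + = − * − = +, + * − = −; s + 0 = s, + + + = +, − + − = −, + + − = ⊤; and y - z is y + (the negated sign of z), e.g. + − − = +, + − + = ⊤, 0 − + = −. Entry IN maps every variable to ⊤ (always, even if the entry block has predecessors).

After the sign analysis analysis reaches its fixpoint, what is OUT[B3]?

Answer: {a: ⊤, b: ⊤, c: ⊤, d: ⊤, e: ⊤, f: -}

Trace:
Per-block solution:
  B0:   IN=(all ⊤)   OUT=(all ⊤)
  B1:   IN=(all ⊤)   OUT=(all ⊤)
  B2:   IN=(all ⊤)   OUT=(all ⊤)
  B3:   IN=(all ⊤)   OUT={f:-; rest ⊤}
  B4:   IN={f:-; rest ⊤}   OUT={d:+, f:-; rest ⊤}
  B5:   IN=(all ⊤)   OUT=(all ⊤)

Merge at B3: IN[B3] = OUT[B2] = {a: ⊤, b: ⊤, c: ⊤, d: ⊤, e: ⊤, f: ⊤}
Applying B3's transfer function to that IN value gives OUT[B3] (row B3 above).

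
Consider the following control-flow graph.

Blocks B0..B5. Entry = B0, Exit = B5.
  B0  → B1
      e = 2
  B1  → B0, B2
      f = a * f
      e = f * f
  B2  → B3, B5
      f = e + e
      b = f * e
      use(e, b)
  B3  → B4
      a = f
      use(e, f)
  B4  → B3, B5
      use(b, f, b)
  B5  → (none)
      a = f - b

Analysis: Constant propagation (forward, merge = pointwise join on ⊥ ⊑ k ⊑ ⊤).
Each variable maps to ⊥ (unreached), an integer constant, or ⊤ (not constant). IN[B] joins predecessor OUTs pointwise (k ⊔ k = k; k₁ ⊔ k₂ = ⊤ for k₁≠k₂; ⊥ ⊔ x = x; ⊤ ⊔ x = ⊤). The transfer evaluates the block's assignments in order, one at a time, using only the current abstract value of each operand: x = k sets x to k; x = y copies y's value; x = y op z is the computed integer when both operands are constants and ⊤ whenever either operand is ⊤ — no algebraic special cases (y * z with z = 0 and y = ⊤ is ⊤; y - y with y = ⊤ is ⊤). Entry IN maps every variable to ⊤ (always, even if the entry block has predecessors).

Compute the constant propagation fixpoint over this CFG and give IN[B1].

Fixpoint table:
  B0:   IN=(all ⊤)   OUT={e:2; rest ⊤}
  B1:   IN={e:2; rest ⊤}   OUT=(all ⊤)
  B2:   IN=(all ⊤)   OUT=(all ⊤)
  B3:   IN=(all ⊤)   OUT=(all ⊤)
  B4:   IN=(all ⊤)   OUT=(all ⊤)
  B5:   IN=(all ⊤)   OUT=(all ⊤)

Merge at B1: IN[B1] = OUT[B0] = {a: ⊤, b: ⊤, c: ⊤, d: ⊤, e: 2, f: ⊤}

Answer: {a: ⊤, b: ⊤, c: ⊤, d: ⊤, e: 2, f: ⊤}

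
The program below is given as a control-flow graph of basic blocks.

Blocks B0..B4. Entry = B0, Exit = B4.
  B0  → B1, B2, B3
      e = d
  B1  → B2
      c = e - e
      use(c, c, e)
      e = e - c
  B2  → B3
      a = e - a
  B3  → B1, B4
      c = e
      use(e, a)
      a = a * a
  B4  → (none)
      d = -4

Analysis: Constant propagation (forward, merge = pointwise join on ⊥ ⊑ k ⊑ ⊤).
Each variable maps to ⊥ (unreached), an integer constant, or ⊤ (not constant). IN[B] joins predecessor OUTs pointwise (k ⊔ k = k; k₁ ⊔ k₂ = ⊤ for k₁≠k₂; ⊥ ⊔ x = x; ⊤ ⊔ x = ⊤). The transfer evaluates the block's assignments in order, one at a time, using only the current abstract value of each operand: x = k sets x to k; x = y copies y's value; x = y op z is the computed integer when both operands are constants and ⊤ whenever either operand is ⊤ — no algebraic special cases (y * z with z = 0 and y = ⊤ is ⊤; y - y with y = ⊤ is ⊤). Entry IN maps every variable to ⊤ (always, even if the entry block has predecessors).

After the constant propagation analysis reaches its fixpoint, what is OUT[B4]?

Answer: {a: ⊤, b: ⊤, c: ⊤, d: -4, e: ⊤, f: ⊤}

Working:
Fixpoint table:
  B0: | IN=(all ⊤) | OUT=(all ⊤)
  B1: | IN=(all ⊤) | OUT=(all ⊤)
  B2: | IN=(all ⊤) | OUT=(all ⊤)
  B3: | IN=(all ⊤) | OUT=(all ⊤)
  B4: | IN=(all ⊤) | OUT={d:-4; rest ⊤}

Merge at B4: IN[B4] = OUT[B3] = {a: ⊤, b: ⊤, c: ⊤, d: ⊤, e: ⊤, f: ⊤}
Applying B4's transfer function to that IN value gives OUT[B4] (row B4 above).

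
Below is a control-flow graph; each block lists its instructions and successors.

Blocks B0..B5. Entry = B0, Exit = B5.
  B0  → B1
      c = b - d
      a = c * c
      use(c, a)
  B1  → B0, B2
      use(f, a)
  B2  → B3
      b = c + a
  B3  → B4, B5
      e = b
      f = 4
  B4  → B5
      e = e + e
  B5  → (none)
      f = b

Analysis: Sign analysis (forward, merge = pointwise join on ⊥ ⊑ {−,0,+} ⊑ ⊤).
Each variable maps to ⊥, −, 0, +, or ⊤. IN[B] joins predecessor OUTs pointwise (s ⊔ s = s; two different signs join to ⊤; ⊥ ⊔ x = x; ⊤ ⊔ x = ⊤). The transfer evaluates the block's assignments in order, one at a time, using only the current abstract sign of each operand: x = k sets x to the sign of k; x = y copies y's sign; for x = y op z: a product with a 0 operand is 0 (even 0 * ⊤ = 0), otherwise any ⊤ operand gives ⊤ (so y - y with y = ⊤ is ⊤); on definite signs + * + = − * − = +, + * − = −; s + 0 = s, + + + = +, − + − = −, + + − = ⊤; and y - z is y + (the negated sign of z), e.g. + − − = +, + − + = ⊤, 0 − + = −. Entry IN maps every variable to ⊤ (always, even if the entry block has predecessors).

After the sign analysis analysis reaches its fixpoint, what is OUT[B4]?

Answer: {a: ⊤, b: ⊤, c: ⊤, d: ⊤, e: ⊤, f: +}

Trace:
Per-block solution:
  B0:  IN=(all ⊤)  OUT=(all ⊤)
  B1:  IN=(all ⊤)  OUT=(all ⊤)
  B2:  IN=(all ⊤)  OUT=(all ⊤)
  B3:  IN=(all ⊤)  OUT={f:+; rest ⊤}
  B4:  IN={f:+; rest ⊤}  OUT={f:+; rest ⊤}
  B5:  IN={f:+; rest ⊤}  OUT=(all ⊤)

Merge at B4: IN[B4] = OUT[B3] = {a: ⊤, b: ⊤, c: ⊤, d: ⊤, e: ⊤, f: +}
Applying B4's transfer function to that IN value gives OUT[B4] (row B4 above).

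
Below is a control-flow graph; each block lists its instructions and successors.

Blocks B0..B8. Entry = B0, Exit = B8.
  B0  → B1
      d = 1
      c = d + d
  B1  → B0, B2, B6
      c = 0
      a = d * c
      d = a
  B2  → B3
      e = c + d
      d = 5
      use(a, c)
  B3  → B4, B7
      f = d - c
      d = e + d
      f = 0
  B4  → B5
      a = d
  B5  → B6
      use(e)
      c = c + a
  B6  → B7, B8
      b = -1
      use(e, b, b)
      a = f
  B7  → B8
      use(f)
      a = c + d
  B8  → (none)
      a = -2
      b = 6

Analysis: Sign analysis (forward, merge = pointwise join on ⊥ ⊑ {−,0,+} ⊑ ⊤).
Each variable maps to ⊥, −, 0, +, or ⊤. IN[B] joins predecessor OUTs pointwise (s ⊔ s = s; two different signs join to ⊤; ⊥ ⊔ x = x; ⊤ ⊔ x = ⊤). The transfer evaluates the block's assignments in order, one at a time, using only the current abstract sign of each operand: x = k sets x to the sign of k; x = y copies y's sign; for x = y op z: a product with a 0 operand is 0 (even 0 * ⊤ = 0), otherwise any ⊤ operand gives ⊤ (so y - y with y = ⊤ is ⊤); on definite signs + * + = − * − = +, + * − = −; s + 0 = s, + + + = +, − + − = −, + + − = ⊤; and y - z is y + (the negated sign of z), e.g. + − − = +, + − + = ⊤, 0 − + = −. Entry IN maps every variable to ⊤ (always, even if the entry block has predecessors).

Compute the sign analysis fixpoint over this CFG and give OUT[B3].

Answer: {a: 0, b: ⊤, c: 0, d: +, e: 0, f: 0}

Derivation:
Converged values:
  B0:  IN=(all ⊤)  OUT={c:+, d:+; rest ⊤}
  B1:  IN={c:+, d:+; rest ⊤}  OUT={a:0, c:0, d:0; rest ⊤}
  B2:  IN={a:0, c:0, d:0; rest ⊤}  OUT={a:0, c:0, d:+, e:0; rest ⊤}
  B3:  IN={a:0, c:0, d:+, e:0; rest ⊤}  OUT={a:0, c:0, d:+, e:0, f:0; rest ⊤}
  B4:  IN={a:0, c:0, d:+, e:0, f:0; rest ⊤}  OUT={a:+, c:0, d:+, e:0, f:0; rest ⊤}
  B5:  IN={a:+, c:0, d:+, e:0, f:0; rest ⊤}  OUT={a:+, c:+, d:+, e:0, f:0; rest ⊤}
  B6:  IN=(all ⊤)  OUT={b:-; rest ⊤}
  B7:  IN=(all ⊤)  OUT=(all ⊤)
  B8:  IN=(all ⊤)  OUT={a:-, b:+; rest ⊤}

Merge at B3: IN[B3] = OUT[B2] = {a: 0, b: ⊤, c: 0, d: +, e: 0, f: ⊤}
Applying B3's transfer function to that IN value gives OUT[B3] (row B3 above).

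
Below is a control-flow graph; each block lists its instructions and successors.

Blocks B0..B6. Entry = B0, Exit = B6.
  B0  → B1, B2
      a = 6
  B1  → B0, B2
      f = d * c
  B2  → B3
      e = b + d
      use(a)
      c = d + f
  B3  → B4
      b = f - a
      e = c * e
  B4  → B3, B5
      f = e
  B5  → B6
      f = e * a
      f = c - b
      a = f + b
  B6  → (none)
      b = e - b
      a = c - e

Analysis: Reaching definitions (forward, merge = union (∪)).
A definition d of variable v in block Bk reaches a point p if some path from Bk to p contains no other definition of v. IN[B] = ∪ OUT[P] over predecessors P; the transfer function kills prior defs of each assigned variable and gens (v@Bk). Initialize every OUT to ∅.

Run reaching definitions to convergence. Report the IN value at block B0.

Answer: {a@B0, f@B1}

Working:
Per-block solution:
  B0: | IN={a@B0, f@B1} | OUT={a@B0, f@B1}
  B1: | IN={a@B0, f@B1} | OUT={a@B0, f@B1}
  B2: | IN={a@B0, f@B1} | OUT={a@B0, c@B2, e@B2, f@B1}
  B3: | IN={a@B0, b@B3, c@B2, e@B2, e@B3, f@B1, f@B4} | OUT={a@B0, b@B3, c@B2, e@B3, f@B1, f@B4}
  B4: | IN={a@B0, b@B3, c@B2, e@B3, f@B1, f@B4} | OUT={a@B0, b@B3, c@B2, e@B3, f@B4}
  B5: | IN={a@B0, b@B3, c@B2, e@B3, f@B4} | OUT={a@B5, b@B3, c@B2, e@B3, f@B5}
  B6: | IN={a@B5, b@B3, c@B2, e@B3, f@B5} | OUT={a@B6, b@B6, c@B2, e@B3, f@B5}

Merge at B0 (entry node, so the boundary value {} is joined with the incoming edge(s)): IN[B0] = {} ⊔ OUT[B1] = {a@B0, f@B1}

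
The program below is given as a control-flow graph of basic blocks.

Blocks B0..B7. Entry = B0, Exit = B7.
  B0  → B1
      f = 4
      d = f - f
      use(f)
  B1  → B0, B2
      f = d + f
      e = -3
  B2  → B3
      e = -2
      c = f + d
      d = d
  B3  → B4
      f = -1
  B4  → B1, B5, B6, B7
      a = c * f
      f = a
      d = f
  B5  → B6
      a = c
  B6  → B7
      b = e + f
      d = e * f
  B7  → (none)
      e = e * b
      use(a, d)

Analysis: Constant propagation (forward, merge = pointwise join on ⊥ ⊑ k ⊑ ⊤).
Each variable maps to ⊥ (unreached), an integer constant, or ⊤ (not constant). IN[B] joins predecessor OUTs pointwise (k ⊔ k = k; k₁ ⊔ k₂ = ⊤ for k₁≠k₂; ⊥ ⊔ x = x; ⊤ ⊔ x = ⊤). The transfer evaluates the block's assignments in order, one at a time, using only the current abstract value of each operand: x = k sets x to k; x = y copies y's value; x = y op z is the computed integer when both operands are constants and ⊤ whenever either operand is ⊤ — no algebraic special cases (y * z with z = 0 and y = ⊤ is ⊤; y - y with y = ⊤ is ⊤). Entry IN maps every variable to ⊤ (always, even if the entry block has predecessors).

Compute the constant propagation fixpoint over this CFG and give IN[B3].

Answer: {a: ⊤, b: ⊤, c: ⊤, d: ⊤, e: -2, f: ⊤}

Trace:
Fixpoint table:
  B0:  IN=(all ⊤)  OUT={d:0, f:4; rest ⊤}
  B1:  IN=(all ⊤)  OUT={e:-3; rest ⊤}
  B2:  IN={e:-3; rest ⊤}  OUT={e:-2; rest ⊤}
  B3:  IN={e:-2; rest ⊤}  OUT={e:-2, f:-1; rest ⊤}
  B4:  IN={e:-2, f:-1; rest ⊤}  OUT={e:-2; rest ⊤}
  B5:  IN={e:-2; rest ⊤}  OUT={e:-2; rest ⊤}
  B6:  IN={e:-2; rest ⊤}  OUT={e:-2; rest ⊤}
  B7:  IN={e:-2; rest ⊤}  OUT=(all ⊤)

Merge at B3: IN[B3] = OUT[B2] = {a: ⊤, b: ⊤, c: ⊤, d: ⊤, e: -2, f: ⊤}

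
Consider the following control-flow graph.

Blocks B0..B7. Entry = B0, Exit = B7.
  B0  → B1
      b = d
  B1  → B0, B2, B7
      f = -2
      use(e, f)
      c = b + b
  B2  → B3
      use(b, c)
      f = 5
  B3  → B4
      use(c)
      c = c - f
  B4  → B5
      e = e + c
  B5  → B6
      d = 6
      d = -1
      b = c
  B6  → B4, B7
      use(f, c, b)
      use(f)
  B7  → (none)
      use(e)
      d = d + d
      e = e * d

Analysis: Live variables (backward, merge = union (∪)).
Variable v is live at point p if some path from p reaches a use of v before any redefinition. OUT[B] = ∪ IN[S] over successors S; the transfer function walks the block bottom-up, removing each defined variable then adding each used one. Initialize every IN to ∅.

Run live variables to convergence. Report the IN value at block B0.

Answer: {d, e}

Trace:
Fixpoint table:
  B0:   IN={d, e}   OUT={b, d, e}
  B1:   IN={b, d, e}   OUT={b, c, d, e}
  B2:   IN={b, c, e}   OUT={c, e, f}
  B3:   IN={c, e, f}   OUT={c, e, f}
  B4:   IN={c, e, f}   OUT={c, e, f}
  B5:   IN={c, e, f}   OUT={b, c, d, e, f}
  B6:   IN={b, c, d, e, f}   OUT={c, d, e, f}
  B7:   IN={d, e}   OUT={}

Merge at B0: OUT[B0] = IN[B1] = {b, d, e}
Applying B0's transfer function to that OUT value gives IN[B0] (row B0 above).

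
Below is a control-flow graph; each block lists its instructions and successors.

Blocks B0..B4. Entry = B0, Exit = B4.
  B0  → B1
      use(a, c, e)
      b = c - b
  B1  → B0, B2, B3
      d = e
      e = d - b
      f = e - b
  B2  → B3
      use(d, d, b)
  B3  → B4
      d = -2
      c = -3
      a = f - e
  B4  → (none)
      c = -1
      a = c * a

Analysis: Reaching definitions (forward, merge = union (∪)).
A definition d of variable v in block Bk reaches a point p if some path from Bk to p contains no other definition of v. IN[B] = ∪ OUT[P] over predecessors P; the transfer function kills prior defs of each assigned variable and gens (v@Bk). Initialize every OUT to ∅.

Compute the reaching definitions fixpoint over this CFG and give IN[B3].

Answer: {b@B0, d@B1, e@B1, f@B1}

Working:
Converged values:
  B0:  IN={b@B0, d@B1, e@B1, f@B1}  OUT={b@B0, d@B1, e@B1, f@B1}
  B1:  IN={b@B0, d@B1, e@B1, f@B1}  OUT={b@B0, d@B1, e@B1, f@B1}
  B2:  IN={b@B0, d@B1, e@B1, f@B1}  OUT={b@B0, d@B1, e@B1, f@B1}
  B3:  IN={b@B0, d@B1, e@B1, f@B1}  OUT={a@B3, b@B0, c@B3, d@B3, e@B1, f@B1}
  B4:  IN={a@B3, b@B0, c@B3, d@B3, e@B1, f@B1}  OUT={a@B4, b@B0, c@B4, d@B3, e@B1, f@B1}

Merge at B3: IN[B3] = OUT[B1] ⊔ OUT[B2] = {b@B0, d@B1, e@B1, f@B1}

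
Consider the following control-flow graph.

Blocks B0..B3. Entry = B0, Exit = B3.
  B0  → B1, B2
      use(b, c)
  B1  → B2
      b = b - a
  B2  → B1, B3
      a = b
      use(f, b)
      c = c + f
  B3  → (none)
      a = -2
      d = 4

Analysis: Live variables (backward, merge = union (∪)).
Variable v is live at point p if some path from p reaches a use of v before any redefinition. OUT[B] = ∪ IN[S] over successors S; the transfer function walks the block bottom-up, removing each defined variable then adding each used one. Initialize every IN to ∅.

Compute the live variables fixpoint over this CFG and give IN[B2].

Fixpoint table:
  B0: | IN={a, b, c, f} | OUT={a, b, c, f}
  B1: | IN={a, b, c, f} | OUT={b, c, f}
  B2: | IN={b, c, f} | OUT={a, b, c, f}
  B3: | IN={} | OUT={}

Merge at B2: OUT[B2] = IN[B1] ⊔ IN[B3] = {a, b, c, f}
Applying B2's transfer function to that OUT value gives IN[B2] (row B2 above).

Answer: {b, c, f}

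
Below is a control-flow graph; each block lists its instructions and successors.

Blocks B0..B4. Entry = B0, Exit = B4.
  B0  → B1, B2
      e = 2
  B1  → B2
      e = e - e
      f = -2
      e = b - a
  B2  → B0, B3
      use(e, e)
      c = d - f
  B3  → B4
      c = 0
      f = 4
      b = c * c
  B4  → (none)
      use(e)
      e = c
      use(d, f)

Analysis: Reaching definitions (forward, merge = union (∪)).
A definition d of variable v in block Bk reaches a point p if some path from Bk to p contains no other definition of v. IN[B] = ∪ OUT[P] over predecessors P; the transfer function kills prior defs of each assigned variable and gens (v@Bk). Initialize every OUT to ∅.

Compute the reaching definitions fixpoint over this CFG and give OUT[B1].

Fixpoint table:
  B0:   IN={c@B2, e@B0, e@B1, f@B1}   OUT={c@B2, e@B0, f@B1}
  B1:   IN={c@B2, e@B0, f@B1}   OUT={c@B2, e@B1, f@B1}
  B2:   IN={c@B2, e@B0, e@B1, f@B1}   OUT={c@B2, e@B0, e@B1, f@B1}
  B3:   IN={c@B2, e@B0, e@B1, f@B1}   OUT={b@B3, c@B3, e@B0, e@B1, f@B3}
  B4:   IN={b@B3, c@B3, e@B0, e@B1, f@B3}   OUT={b@B3, c@B3, e@B4, f@B3}

Merge at B1: IN[B1] = OUT[B0] = {c@B2, e@B0, f@B1}
Applying B1's transfer function to that IN value gives OUT[B1] (row B1 above).

Answer: {c@B2, e@B1, f@B1}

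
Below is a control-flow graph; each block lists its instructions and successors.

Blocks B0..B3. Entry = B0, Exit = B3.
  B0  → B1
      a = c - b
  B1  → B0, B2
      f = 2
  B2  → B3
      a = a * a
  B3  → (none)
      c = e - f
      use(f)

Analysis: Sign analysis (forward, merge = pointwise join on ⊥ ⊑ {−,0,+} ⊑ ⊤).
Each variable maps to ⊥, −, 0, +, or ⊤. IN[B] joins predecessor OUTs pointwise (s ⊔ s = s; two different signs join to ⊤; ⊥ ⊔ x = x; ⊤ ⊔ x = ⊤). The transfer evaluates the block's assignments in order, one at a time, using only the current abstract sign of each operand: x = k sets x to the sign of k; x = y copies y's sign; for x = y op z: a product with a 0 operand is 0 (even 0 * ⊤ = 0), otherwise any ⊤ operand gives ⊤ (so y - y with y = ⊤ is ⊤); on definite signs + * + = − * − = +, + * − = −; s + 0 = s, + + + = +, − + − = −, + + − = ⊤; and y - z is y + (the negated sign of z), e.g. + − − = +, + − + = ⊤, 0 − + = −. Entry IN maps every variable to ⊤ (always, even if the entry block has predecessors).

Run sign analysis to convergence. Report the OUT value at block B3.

Per-block solution:
  B0:  IN=(all ⊤)  OUT=(all ⊤)
  B1:  IN=(all ⊤)  OUT={f:+; rest ⊤}
  B2:  IN={f:+; rest ⊤}  OUT={f:+; rest ⊤}
  B3:  IN={f:+; rest ⊤}  OUT={f:+; rest ⊤}

Merge at B3: IN[B3] = OUT[B2] = {a: ⊤, b: ⊤, c: ⊤, d: ⊤, e: ⊤, f: +}
Applying B3's transfer function to that IN value gives OUT[B3] (row B3 above).

Answer: {a: ⊤, b: ⊤, c: ⊤, d: ⊤, e: ⊤, f: +}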